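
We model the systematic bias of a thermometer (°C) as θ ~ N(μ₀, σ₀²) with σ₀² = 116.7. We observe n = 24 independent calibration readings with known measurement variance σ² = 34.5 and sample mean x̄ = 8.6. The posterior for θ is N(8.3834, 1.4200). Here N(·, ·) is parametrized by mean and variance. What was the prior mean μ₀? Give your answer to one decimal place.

With known observation variance, the Normal–Normal posterior has precision τ_n = τ₀ + n/σ² and mean μ_n = (τ₀μ₀ + (n/σ²)x̄)/τ_n.
Here τ₀ = 1/116.7 = 0.008569 and τ_data = 24/34.5 = 0.695652, so τ_n = 0.704221.
Rearranging for μ₀: μ₀ = (μ_n·τ_n − τ_data·x̄)/τ₀ = (8.3834·0.704221 − 0.695652·8.6) / 0.008569 = -0.078841/0.008569 ≈ -9.2.

μ₀ = -9.2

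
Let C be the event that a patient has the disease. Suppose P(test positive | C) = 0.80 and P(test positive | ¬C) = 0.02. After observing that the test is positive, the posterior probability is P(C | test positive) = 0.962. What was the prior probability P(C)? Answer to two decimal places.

P(C) = 0.39

In odds form, posterior odds = prior odds × likelihood ratio, so prior odds = posterior odds ÷ LR.
Posterior odds = 0.962/(1−0.962) = 25.3158. LR = 0.80/0.02 = 40.0000.
Prior odds = 25.3158/40.0000 = 0.6329, so P(C) = 0.6329/(1+0.6329) ≈ 0.39.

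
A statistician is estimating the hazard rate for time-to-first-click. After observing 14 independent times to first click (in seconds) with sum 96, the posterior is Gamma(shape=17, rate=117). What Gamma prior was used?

Gamma(shape=3, rate=21)

Gamma–exponential conjugacy: posterior shape = α + n, posterior rate = β + Σtᵢ.
So α = 17 − 14 = 3 and β = 117 − 96 = 21.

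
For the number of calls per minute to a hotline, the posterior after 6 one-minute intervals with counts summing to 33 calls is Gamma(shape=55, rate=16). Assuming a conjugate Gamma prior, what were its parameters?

Gamma(shape=22, rate=10)

Gamma–Poisson conjugacy: posterior shape = α + Σxᵢ, posterior rate = β + n.
So α = 55 − 33 = 22 and β = 16 − 6 = 10.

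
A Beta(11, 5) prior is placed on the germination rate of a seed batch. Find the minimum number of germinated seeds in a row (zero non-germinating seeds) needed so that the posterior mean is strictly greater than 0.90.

k = 35

After k germinated seeds and 0 non-germinating seeds the posterior is Beta(11+k, 5), with mean (11+k)/(11+5+k).
Set (11+k)/(16+k) > 0.90 and solve: k > (0.90·16 − 11)/(1 − 0.90) = 34.000.
The smallest integer exceeding 34.000 is 35, and checking k=35: (46)/(51) = 0.9020 > 0.90.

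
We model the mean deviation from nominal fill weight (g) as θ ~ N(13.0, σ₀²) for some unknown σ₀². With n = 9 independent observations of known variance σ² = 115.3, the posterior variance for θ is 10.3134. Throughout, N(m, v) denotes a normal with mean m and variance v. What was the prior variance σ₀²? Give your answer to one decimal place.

Posterior precision equals prior precision plus data precision: 1/σ_n² = 1/σ₀² + n/σ².
So 1/σ₀² = 1/10.3134 − 9/115.3 = 0.096961 − 0.078057 = 0.018904.
Hence σ₀² = 1/0.018904 ≈ 52.9.

σ₀² = 52.9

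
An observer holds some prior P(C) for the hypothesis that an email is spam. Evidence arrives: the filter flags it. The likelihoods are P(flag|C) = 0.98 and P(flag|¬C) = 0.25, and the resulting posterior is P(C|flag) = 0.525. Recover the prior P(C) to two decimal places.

P(C) = 0.22

In odds form, posterior odds = prior odds × likelihood ratio, so prior odds = posterior odds ÷ LR.
Posterior odds = 0.525/(1−0.525) = 1.1053. LR = 0.98/0.25 = 3.9200.
Prior odds = 1.1053/3.9200 = 0.2820, so P(C) = 0.2820/(1+0.2820) ≈ 0.22.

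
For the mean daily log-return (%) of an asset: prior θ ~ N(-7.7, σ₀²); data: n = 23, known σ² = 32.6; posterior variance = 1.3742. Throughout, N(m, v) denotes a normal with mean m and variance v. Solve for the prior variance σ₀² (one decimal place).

For the Normal–Normal model with known σ², precisions add: τ_n = τ₀ + n/σ².
So 1/σ₀² = 1/1.3742 − 23/32.6 = 0.727696 − 0.705521 = 0.022175.
Hence σ₀² = 1/0.022175 ≈ 45.1.

σ₀² = 45.1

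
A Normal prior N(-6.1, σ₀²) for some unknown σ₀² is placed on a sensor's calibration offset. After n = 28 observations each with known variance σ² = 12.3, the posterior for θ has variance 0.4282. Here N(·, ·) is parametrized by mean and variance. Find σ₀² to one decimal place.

σ₀² = 17.0

Posterior precision equals prior precision plus data precision: 1/σ_n² = 1/σ₀² + n/σ².
So 1/σ₀² = 1/0.4282 − 28/12.3 = 2.335357 − 2.276423 = 0.058934.
Hence σ₀² = 1/0.058934 ≈ 17.0.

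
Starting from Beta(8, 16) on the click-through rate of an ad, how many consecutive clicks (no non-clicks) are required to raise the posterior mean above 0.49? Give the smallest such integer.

k = 8

After k clicks and 0 non-clicks the posterior is Beta(8+k, 16), with mean (8+k)/(8+16+k).
Set (8+k)/(24+k) > 0.49 and solve: k > (0.49·24 − 8)/(1 − 0.49) = 7.373.
The smallest integer exceeding 7.373 is 8.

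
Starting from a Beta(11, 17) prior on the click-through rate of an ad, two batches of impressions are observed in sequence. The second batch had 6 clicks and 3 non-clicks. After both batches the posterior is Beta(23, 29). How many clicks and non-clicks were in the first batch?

6 clicks and 9 non-clicks

Sequential conjugate updates are equivalent to a single update on the pooled data, so total successes = posterior α − prior α and total failures = posterior β − prior β.
Total across both batches: 23−11=12 clicks, 29−17=12 non-clicks.
Subtract the second batch: 12−6=6 clicks and 12−3=9 non-clicks.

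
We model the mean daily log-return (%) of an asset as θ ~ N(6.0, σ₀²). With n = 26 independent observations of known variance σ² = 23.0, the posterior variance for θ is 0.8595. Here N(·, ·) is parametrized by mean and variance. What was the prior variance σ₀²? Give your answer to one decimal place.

σ₀² = 30.3

For the Normal–Normal model with known σ², precisions add: τ_n = τ₀ + n/σ².
So 1/σ₀² = 1/0.8595 − 26/23.0 = 1.163467 − 1.130435 = 0.033032.
Hence σ₀² = 1/0.033032 ≈ 30.3.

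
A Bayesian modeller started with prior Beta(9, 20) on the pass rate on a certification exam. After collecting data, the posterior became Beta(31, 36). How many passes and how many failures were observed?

22 passes and 16 failures

A Beta(a, b) prior with s successes and f failures in binomial data gives a Beta(a+s, b+f) posterior.
Match parameters: s=31−9=22, f=36−20=16.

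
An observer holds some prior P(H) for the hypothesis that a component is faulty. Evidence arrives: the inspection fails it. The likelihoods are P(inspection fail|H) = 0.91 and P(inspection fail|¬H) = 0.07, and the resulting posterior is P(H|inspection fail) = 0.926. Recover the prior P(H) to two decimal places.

Bayes' rule in odds form gives O(H|E) = O(H)·[P(E|H)/P(E|¬H)], hence O(H) = O(H|E)/LR.
Posterior odds = 0.926/(1−0.926) = 12.5135. LR = 0.91/0.07 = 13.0000.
Prior odds = 12.5135/13.0000 = 0.9626, so P(H) = 0.9626/(1+0.9626) ≈ 0.49.

P(H) = 0.49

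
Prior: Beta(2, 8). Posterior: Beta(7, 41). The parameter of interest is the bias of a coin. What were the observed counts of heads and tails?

5 heads and 33 tails

Beta is conjugate to the binomial likelihood: posterior = Beta(α+s, β+f).
So s = 7 − 2 = 5 and f = 41 − 8 = 33.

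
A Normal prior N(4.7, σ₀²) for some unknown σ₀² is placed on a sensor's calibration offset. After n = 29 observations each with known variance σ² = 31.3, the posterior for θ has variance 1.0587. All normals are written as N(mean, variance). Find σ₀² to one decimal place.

For the Normal–Normal model with known σ², precisions add: τ_n = τ₀ + n/σ².
So 1/σ₀² = 1/1.0587 − 29/31.3 = 0.944555 − 0.926518 = 0.018037.
Hence σ₀² = 1/0.018037 ≈ 55.4.

σ₀² = 55.4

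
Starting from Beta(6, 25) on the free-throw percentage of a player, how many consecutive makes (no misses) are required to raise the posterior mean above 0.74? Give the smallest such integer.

k = 66

After k makes and 0 misses the posterior is Beta(6+k, 25), with mean (6+k)/(6+25+k).
Set (6+k)/(31+k) > 0.74 and solve: k > (0.74·31 − 6)/(1 − 0.74) = 65.154.
The smallest integer exceeding 65.154 is 66.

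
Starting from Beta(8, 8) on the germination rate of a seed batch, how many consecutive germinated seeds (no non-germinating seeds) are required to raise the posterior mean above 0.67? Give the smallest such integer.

After k germinated seeds and 0 non-germinating seeds the posterior is Beta(8+k, 8), with mean (8+k)/(8+8+k).
Set (8+k)/(16+k) > 0.67 and solve: k > (0.67·16 − 8)/(1 − 0.67) = 8.242.
The smallest integer exceeding 8.242 is 9, and checking k=9: (17)/(25) = 0.6800 > 0.67.

k = 9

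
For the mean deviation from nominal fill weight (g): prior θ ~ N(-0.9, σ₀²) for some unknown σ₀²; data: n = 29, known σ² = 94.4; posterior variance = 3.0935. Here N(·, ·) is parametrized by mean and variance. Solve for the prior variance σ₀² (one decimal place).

Posterior precision equals prior precision plus data precision: 1/σ_n² = 1/σ₀² + n/σ².
So 1/σ₀² = 1/3.0935 − 29/94.4 = 0.323258 − 0.307203 = 0.016055.
Hence σ₀² = 1/0.016055 ≈ 62.3.

σ₀² = 62.3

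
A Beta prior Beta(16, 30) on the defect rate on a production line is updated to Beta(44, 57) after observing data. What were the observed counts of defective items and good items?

28 defective items and 27 good items

Under Beta–binomial conjugacy the posterior parameters are (α+s, β+f).
Match parameters: s=44−16=28, f=57−30=27.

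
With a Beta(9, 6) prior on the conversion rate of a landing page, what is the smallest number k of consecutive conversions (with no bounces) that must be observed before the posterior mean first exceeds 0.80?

After k conversions and 0 bounces the posterior is Beta(9+k, 6), with mean (9+k)/(9+6+k).
Set (9+k)/(15+k) > 0.80 and solve: k > (0.80·15 − 9)/(1 − 0.80) = 15.000.
The smallest integer exceeding 15.000 is 16.

k = 16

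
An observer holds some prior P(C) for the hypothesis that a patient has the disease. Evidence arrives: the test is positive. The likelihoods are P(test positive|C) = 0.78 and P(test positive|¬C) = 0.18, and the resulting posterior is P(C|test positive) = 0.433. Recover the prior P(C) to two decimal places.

Bayes' rule in odds form gives O(C|E) = O(C)·[P(E|C)/P(E|¬C)], hence O(C) = O(C|E)/LR.
Posterior odds = 0.433/(1−0.433) = 0.7637. LR = 0.78/0.18 = 4.3333.
Prior odds = 0.7637/4.3333 = 0.1762, so P(C) = 0.1762/(1+0.1762) ≈ 0.15.

P(C) = 0.15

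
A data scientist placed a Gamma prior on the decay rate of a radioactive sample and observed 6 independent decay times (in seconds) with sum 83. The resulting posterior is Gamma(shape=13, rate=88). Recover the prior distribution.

Gamma–exponential conjugacy: posterior shape = α + n, posterior rate = β + Σtᵢ.
So α = 13 − 6 = 7 and β = 88 − 83 = 5.

Gamma(shape=7, rate=5)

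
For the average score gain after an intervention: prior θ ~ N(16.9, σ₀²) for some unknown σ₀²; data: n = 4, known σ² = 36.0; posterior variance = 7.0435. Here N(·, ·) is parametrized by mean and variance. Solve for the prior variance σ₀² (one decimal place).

For the Normal–Normal model with known σ², precisions add: τ_n = τ₀ + n/σ².
So 1/σ₀² = 1/7.0435 − 4/36.0 = 0.141975 − 0.111111 = 0.030864.
Hence σ₀² = 1/0.030864 ≈ 32.4.

σ₀² = 32.4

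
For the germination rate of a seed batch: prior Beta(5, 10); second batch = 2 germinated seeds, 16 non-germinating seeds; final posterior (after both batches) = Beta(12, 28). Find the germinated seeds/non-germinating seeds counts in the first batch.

Because Beta–binomial updating is additive in the counts, the combined data contributed (α_post−α_prior, β_post−β_prior) successes and failures.
Total across both batches: 12−5=7 germinated seeds, 28−10=18 non-germinating seeds.
Subtract the second batch: 7−2=5 germinated seeds and 18−16=2 non-germinating seeds.

5 germinated seeds and 2 non-germinating seeds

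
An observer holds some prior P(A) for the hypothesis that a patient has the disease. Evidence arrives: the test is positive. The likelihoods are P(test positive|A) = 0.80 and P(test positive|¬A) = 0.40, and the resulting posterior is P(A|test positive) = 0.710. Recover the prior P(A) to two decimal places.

P(A) = 0.55

In odds form, posterior odds = prior odds × likelihood ratio, so prior odds = posterior odds ÷ LR.
Posterior odds = 0.710/(1−0.710) = 2.4483. LR = 0.80/0.40 = 2.0000.
Prior odds = 2.4483/2.0000 = 1.2242, so P(A) = 1.2242/(1+1.2242) ≈ 0.55.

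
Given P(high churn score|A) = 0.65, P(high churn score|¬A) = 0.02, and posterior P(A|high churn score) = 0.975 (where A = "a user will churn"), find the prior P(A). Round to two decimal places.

P(A) = 0.55

In odds form, posterior odds = prior odds × likelihood ratio, so prior odds = posterior odds ÷ LR.
Posterior odds = 0.975/(1−0.975) = 39.0000. LR = 0.65/0.02 = 32.5000.
Prior odds = 39.0000/32.5000 = 1.2000, so P(A) = 1.2000/(1+1.2000) ≈ 0.55.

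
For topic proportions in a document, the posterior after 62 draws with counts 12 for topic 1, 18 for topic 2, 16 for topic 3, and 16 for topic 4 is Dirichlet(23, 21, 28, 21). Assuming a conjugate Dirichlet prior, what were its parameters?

For a Dirichlet(α) prior with multinomial counts c, the posterior is Dirichlet(α + c) componentwise.
Subtract each count from the matching posterior parameter: 23−12=11, 21−18=3, 28−16=12, 21−16=5.

Dirichlet(11, 3, 12, 5)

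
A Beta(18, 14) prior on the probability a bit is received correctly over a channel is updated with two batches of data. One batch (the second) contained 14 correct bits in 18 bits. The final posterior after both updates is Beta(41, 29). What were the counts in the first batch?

9 correct bits and 11 errors

Sequential conjugate updates are equivalent to a single update on the pooled data, so total successes = posterior α − prior α and total failures = posterior β − prior β.
Total across both batches: 41−18=23 correct bits, 29−14=15 errors.
Subtract the second batch: 23−14=9 correct bits and 15−4=11 errors.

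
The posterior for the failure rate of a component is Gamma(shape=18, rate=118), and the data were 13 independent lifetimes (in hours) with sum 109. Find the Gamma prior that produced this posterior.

Gamma–exponential conjugacy: posterior shape = α + n, posterior rate = β + Σtᵢ.
So α = 18 − 13 = 5 and β = 118 − 109 = 9.

Gamma(shape=5, rate=9)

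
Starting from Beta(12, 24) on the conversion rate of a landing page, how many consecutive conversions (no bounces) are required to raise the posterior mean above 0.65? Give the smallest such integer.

After k conversions and 0 bounces the posterior is Beta(12+k, 24), with mean (12+k)/(12+24+k).
Set (12+k)/(36+k) > 0.65 and solve: k > (0.65·36 − 12)/(1 − 0.65) = 32.571.
The smallest integer exceeding 32.571 is 33, and checking k=33: (45)/(69) = 0.6522 > 0.65.

k = 33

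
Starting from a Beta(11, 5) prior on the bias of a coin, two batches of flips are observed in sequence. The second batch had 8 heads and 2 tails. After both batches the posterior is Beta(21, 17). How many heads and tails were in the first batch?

Sequential conjugate updates are equivalent to a single update on the pooled data, so total successes = posterior α − prior α and total failures = posterior β − prior β.
Total across both batches: 21−11=10 heads, 17−5=12 tails.
Subtract the second batch: 10−8=2 heads and 12−2=10 tails.

2 heads and 10 tails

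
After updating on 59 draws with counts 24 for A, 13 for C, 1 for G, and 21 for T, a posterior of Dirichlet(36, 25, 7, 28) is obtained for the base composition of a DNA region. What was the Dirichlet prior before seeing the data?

For a Dirichlet(α) prior with multinomial counts c, the posterior is Dirichlet(α + c) componentwise.
Subtract each count from the matching posterior parameter: 36−24=12, 25−13=12, 7−1=6, 28−21=7.

Dirichlet(12, 12, 6, 7)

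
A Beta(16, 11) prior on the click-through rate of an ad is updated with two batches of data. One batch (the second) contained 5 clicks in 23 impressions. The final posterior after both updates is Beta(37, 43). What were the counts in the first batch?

Because Beta–binomial updating is additive in the counts, the combined data contributed (α_post−α_prior, β_post−β_prior) successes and failures.
Total across both batches: 37−16=21 clicks, 43−11=32 non-clicks.
Subtract the second batch: 21−5=16 clicks and 32−18=14 non-clicks.

16 clicks and 14 non-clicks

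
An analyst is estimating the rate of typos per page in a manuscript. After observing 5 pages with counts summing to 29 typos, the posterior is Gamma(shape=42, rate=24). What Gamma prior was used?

Gamma(shape=13, rate=19)

Gamma–Poisson conjugacy: posterior shape = α + Σxᵢ, posterior rate = β + n.
So α = 42 − 29 = 13 and β = 24 − 5 = 19.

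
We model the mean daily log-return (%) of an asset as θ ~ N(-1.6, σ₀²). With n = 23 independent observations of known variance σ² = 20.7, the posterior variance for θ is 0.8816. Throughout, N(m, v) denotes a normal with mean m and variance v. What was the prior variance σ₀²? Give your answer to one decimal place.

For the Normal–Normal model with known σ², precisions add: τ_n = τ₀ + n/σ².
So 1/σ₀² = 1/0.8816 − 23/20.7 = 1.134301 − 1.111111 = 0.023190.
Hence σ₀² = 1/0.023190 ≈ 43.1.

σ₀² = 43.1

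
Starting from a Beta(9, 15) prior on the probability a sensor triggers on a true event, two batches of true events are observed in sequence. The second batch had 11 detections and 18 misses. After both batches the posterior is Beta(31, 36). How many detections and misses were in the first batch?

11 detections and 3 misses

Sequential conjugate updates are equivalent to a single update on the pooled data, so total successes = posterior α − prior α and total failures = posterior β − prior β.
Total across both batches: 31−9=22 detections, 36−15=21 misses.
Subtract the second batch: 22−11=11 detections and 21−18=3 misses.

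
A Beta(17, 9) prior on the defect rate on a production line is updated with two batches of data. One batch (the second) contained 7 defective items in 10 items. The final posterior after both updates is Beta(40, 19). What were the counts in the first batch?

16 defective items and 7 good items

Sequential conjugate updates are equivalent to a single update on the pooled data, so total successes = posterior α − prior α and total failures = posterior β − prior β.
Total across both batches: 40−17=23 defective items, 19−9=10 good items.
Subtract the second batch: 23−7=16 defective items and 10−3=7 good items.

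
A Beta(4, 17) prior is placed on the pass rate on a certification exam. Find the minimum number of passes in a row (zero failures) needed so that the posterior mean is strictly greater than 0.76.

k = 50

After k passes and 0 failures the posterior is Beta(4+k, 17), with mean (4+k)/(4+17+k).
Set (4+k)/(21+k) > 0.76 and solve: k > (0.76·21 − 4)/(1 − 0.76) = 49.833.
The smallest integer exceeding 49.833 is 50.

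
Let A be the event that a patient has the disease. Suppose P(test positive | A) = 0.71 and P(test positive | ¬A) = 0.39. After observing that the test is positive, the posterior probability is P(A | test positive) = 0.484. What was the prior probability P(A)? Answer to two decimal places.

In odds form, posterior odds = prior odds × likelihood ratio, so prior odds = posterior odds ÷ LR.
Posterior odds = 0.484/(1−0.484) = 0.9380. LR = 0.71/0.39 = 1.8205.
Prior odds = 0.9380/1.8205 = 0.5152, so P(A) = 0.5152/(1+0.5152) ≈ 0.34.

P(A) = 0.34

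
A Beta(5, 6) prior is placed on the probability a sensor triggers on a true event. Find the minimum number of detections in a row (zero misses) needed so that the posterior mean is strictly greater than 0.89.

k = 44

After k detections and 0 misses the posterior is Beta(5+k, 6), with mean (5+k)/(5+6+k).
Set (5+k)/(11+k) > 0.89 and solve: k > (0.89·11 − 5)/(1 − 0.89) = 43.545.
The smallest integer exceeding 43.545 is 44.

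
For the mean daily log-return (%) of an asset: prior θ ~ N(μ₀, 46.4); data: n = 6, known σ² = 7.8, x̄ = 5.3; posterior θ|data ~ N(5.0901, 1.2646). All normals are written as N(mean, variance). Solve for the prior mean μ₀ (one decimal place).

μ₀ = -2.4

The posterior mean is a precision-weighted average: μ_n = (τ₀μ₀ + τ_data·x̄)/(τ₀+τ_data), with τ₀=1/σ₀² and τ_data=n/σ².
Here τ₀ = 1/46.4 = 0.021552 and τ_data = 6/7.8 = 0.769231, so τ_n = 0.790783.
Rearranging for μ₀: μ₀ = (μ_n·τ_n − τ_data·x̄)/τ₀ = (5.0901·0.790783 − 0.769231·5.3) / 0.021552 = -0.051760/0.021552 ≈ -2.4.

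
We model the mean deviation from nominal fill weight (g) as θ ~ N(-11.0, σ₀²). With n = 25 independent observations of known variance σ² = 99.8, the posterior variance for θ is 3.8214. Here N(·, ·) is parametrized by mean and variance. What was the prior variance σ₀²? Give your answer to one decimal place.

Posterior precision equals prior precision plus data precision: 1/σ_n² = 1/σ₀² + n/σ².
So 1/σ₀² = 1/3.8214 − 25/99.8 = 0.261684 − 0.250501 = 0.011183.
Hence σ₀² = 1/0.011183 ≈ 89.4.

σ₀² = 89.4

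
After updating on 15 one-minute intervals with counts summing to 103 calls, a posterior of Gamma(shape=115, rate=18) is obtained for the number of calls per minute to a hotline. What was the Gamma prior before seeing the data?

Gamma(shape=12, rate=3)

Gamma–Poisson conjugacy: posterior shape = α + Σxᵢ, posterior rate = β + n.
So α = 115 − 103 = 12 and β = 18 − 15 = 3.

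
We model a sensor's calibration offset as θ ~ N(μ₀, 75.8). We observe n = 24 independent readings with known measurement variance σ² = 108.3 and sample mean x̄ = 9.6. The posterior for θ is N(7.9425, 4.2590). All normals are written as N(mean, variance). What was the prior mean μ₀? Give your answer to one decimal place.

μ₀ = -19.9

With known observation variance, the Normal–Normal posterior has precision τ_n = τ₀ + n/σ² and mean μ_n = (τ₀μ₀ + (n/σ²)x̄)/τ_n.
Here τ₀ = 1/75.8 = 0.013193 and τ_data = 24/108.3 = 0.221607, so τ_n = 0.234800.
Rearranging for μ₀: μ₀ = (μ_n·τ_n − τ_data·x̄)/τ₀ = (7.9425·0.234800 − 0.221607·9.6) / 0.013193 = -0.262528/0.013193 ≈ -19.9.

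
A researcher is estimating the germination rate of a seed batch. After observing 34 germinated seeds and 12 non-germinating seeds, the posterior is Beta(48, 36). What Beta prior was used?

Beta(14, 24)

A Beta(a, b) prior with s successes and f failures in binomial data gives a Beta(a+s, b+f) posterior.
So a = 48 − 34 = 14 and b = 36 − 12 = 24.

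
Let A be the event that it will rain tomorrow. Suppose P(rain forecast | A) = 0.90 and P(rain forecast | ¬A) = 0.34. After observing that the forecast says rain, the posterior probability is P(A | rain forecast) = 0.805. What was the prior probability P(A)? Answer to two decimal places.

Bayes' rule in odds form gives O(A|E) = O(A)·[P(E|A)/P(E|¬A)], hence O(A) = O(A|E)/LR.
Posterior odds = 0.805/(1−0.805) = 4.1282. LR = 0.90/0.34 = 2.6471.
Prior odds = 4.1282/2.6471 = 1.5595, so P(A) = 1.5595/(1+1.5595) ≈ 0.61.

P(A) = 0.61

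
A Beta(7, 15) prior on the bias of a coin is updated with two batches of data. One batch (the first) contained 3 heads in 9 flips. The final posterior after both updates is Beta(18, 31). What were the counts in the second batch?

Because Beta–binomial updating is additive in the counts, the combined data contributed (α_post−α_prior, β_post−β_prior) successes and failures.
Total across both batches: 18−7=11 heads, 31−15=16 tails.
Subtract the first batch: 11−3=8 heads and 16−6=10 tails.

8 heads and 10 tails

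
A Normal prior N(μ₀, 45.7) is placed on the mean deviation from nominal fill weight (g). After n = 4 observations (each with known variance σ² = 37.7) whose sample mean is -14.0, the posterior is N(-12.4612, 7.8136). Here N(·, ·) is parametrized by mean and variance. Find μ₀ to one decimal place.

μ₀ = -5.0

The posterior mean is a precision-weighted average: μ_n = (τ₀μ₀ + τ_data·x̄)/(τ₀+τ_data), with τ₀=1/σ₀² and τ_data=n/σ².
Here τ₀ = 1/45.7 = 0.021882 and τ_data = 4/37.7 = 0.106101, so τ_n = 0.127983.
Rearranging for μ₀: μ₀ = (μ_n·τ_n − τ_data·x̄)/τ₀ = (-12.4612·0.127983 − 0.106101·-14.0) / 0.021882 = -0.109408/0.021882 ≈ -5.0.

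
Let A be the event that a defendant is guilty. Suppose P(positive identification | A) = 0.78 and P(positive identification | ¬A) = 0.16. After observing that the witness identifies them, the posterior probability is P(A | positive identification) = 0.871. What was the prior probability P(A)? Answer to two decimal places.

P(A) = 0.58

In odds form, posterior odds = prior odds × likelihood ratio, so prior odds = posterior odds ÷ LR.
Posterior odds = 0.871/(1−0.871) = 6.7519. LR = 0.78/0.16 = 4.8750.
Prior odds = 6.7519/4.8750 = 1.3850, so P(A) = 1.3850/(1+1.3850) ≈ 0.58.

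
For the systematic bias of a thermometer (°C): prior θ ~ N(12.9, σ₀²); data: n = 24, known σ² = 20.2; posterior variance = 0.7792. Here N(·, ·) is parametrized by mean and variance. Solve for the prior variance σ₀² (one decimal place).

For the Normal–Normal model with known σ², precisions add: τ_n = τ₀ + n/σ².
So 1/σ₀² = 1/0.7792 − 24/20.2 = 1.283368 − 1.188119 = 0.095249.
Hence σ₀² = 1/0.095249 ≈ 10.5.

σ₀² = 10.5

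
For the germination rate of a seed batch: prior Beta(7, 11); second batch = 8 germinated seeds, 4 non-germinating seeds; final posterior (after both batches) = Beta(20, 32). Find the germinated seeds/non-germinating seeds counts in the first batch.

Because Beta–binomial updating is additive in the counts, the combined data contributed (α_post−α_prior, β_post−β_prior) successes and failures.
Total across both batches: 20−7=13 germinated seeds, 32−11=21 non-germinating seeds.
Subtract the second batch: 13−8=5 germinated seeds and 21−4=17 non-germinating seeds.

5 germinated seeds and 17 non-germinating seeds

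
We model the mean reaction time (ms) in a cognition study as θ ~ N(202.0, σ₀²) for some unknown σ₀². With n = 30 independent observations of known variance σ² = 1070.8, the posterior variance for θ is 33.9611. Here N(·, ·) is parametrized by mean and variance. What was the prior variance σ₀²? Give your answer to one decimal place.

σ₀² = 699.8

For the Normal–Normal model with known σ², precisions add: τ_n = τ₀ + n/σ².
So 1/σ₀² = 1/33.9611 − 30/1070.8 = 0.029445 − 0.028016 = 0.001429.
Hence σ₀² = 1/0.001429 ≈ 699.8.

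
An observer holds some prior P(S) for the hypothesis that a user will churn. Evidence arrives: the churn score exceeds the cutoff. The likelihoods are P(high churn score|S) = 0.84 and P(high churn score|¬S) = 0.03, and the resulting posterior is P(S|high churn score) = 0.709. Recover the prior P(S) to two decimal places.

Bayes' rule in odds form gives O(S|E) = O(S)·[P(E|S)/P(E|¬S)], hence O(S) = O(S|E)/LR.
Posterior odds = 0.709/(1−0.709) = 2.4364. LR = 0.84/0.03 = 28.0000.
Prior odds = 2.4364/28.0000 = 0.0870, so P(S) = 0.0870/(1+0.0870) ≈ 0.08.

P(S) = 0.08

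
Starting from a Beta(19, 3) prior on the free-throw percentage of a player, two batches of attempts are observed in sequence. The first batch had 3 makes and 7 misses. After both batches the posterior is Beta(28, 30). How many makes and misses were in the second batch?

6 makes and 20 misses

Because Beta–binomial updating is additive in the counts, the combined data contributed (α_post−α_prior, β_post−β_prior) successes and failures.
Total across both batches: 28−19=9 makes, 30−3=27 misses.
Subtract the first batch: 9−3=6 makes and 27−7=20 misses.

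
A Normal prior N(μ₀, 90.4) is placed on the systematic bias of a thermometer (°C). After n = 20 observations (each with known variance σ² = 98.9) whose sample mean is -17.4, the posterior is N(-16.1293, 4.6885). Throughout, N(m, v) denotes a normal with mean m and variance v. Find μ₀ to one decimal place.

The posterior mean is a precision-weighted average: μ_n = (τ₀μ₀ + τ_data·x̄)/(τ₀+τ_data), with τ₀=1/σ₀² and τ_data=n/σ².
Here τ₀ = 1/90.4 = 0.011062 and τ_data = 20/98.9 = 0.202224, so τ_n = 0.213286.
Rearranging for μ₀: μ₀ = (μ_n·τ_n − τ_data·x̄)/τ₀ = (-16.1293·0.213286 − 0.202224·-17.4) / 0.011062 = 0.078544/0.011062 ≈ 7.1.

μ₀ = 7.1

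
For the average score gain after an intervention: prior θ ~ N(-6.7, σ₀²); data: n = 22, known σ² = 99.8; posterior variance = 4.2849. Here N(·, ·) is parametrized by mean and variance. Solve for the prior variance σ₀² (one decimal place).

For the Normal–Normal model with known σ², precisions add: τ_n = τ₀ + n/σ².
So 1/σ₀² = 1/4.2849 − 22/99.8 = 0.233378 − 0.220441 = 0.012937.
Hence σ₀² = 1/0.012937 ≈ 77.3.

σ₀² = 77.3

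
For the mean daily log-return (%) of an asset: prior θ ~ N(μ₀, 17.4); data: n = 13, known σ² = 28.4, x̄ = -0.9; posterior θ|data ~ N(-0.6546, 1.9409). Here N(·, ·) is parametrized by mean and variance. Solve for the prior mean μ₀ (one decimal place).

The posterior mean is a precision-weighted average: μ_n = (τ₀μ₀ + τ_data·x̄)/(τ₀+τ_data), with τ₀=1/σ₀² and τ_data=n/σ².
Here τ₀ = 1/17.4 = 0.057471 and τ_data = 13/28.4 = 0.457746, so τ_n = 0.515217.
Rearranging for μ₀: μ₀ = (μ_n·τ_n − τ_data·x̄)/τ₀ = (-0.6546·0.515217 − 0.457746·-0.9) / 0.057471 = 0.074710/0.057471 ≈ 1.3.

μ₀ = 1.3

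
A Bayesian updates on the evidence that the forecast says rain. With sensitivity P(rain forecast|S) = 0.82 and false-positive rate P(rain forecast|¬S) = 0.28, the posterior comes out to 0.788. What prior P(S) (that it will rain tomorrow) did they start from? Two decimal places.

In odds form, posterior odds = prior odds × likelihood ratio, so prior odds = posterior odds ÷ LR.
Posterior odds = 0.788/(1−0.788) = 3.7170. LR = 0.82/0.28 = 2.9286.
Prior odds = 3.7170/2.9286 = 1.2692, so P(S) = 1.2692/(1+1.2692) ≈ 0.56.

P(S) = 0.56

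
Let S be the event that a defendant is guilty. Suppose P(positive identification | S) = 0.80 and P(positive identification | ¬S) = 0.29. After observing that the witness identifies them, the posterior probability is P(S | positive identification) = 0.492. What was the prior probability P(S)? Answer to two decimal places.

Bayes' rule in odds form gives O(S|E) = O(S)·[P(E|S)/P(E|¬S)], hence O(S) = O(S|E)/LR.
Posterior odds = 0.492/(1−0.492) = 0.9685. LR = 0.80/0.29 = 2.7586.
Prior odds = 0.9685/2.7586 = 0.3511, so P(S) = 0.3511/(1+0.3511) ≈ 0.26.

P(S) = 0.26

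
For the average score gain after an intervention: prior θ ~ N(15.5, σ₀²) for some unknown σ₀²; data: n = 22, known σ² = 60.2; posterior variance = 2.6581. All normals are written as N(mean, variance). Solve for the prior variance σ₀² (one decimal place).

Posterior precision equals prior precision plus data precision: 1/σ_n² = 1/σ₀² + n/σ².
So 1/σ₀² = 1/2.6581 − 22/60.2 = 0.376209 − 0.365449 = 0.010760.
Hence σ₀² = 1/0.010760 ≈ 92.9.

σ₀² = 92.9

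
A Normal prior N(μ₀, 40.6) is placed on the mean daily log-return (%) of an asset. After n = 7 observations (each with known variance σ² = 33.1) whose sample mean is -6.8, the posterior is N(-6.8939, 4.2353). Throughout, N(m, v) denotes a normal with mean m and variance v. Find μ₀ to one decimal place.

μ₀ = -7.7

The posterior mean is a precision-weighted average: μ_n = (τ₀μ₀ + τ_data·x̄)/(τ₀+τ_data), with τ₀=1/σ₀² and τ_data=n/σ².
Here τ₀ = 1/40.6 = 0.024631 and τ_data = 7/33.1 = 0.211480, so τ_n = 0.236111.
Rearranging for μ₀: μ₀ = (μ_n·τ_n − τ_data·x̄)/τ₀ = (-6.8939·0.236111 − 0.211480·-6.8) / 0.024631 = -0.189662/0.024631 ≈ -7.7.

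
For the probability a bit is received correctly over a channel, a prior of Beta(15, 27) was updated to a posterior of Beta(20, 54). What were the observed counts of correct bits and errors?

5 correct bits and 27 errors

A Beta(a, b) prior with s successes and f failures in binomial data gives a Beta(a+s, b+f) posterior.
So s = 20 − 15 = 5 and f = 54 − 27 = 27.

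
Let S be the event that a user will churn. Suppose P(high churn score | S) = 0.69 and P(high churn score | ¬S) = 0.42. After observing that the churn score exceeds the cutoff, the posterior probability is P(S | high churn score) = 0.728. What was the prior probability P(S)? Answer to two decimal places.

In odds form, posterior odds = prior odds × likelihood ratio, so prior odds = posterior odds ÷ LR.
Posterior odds = 0.728/(1−0.728) = 2.6765. LR = 0.69/0.42 = 1.6429.
Prior odds = 2.6765/1.6429 = 1.6291, so P(S) = 1.6291/(1+1.6291) ≈ 0.62.

P(S) = 0.62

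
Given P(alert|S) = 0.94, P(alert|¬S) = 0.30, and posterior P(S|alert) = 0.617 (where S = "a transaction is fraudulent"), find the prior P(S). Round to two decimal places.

P(S) = 0.34

In odds form, posterior odds = prior odds × likelihood ratio, so prior odds = posterior odds ÷ LR.
Posterior odds = 0.617/(1−0.617) = 1.6110. LR = 0.94/0.30 = 3.1333.
Prior odds = 1.6110/3.1333 = 0.5142, so P(S) = 0.5142/(1+0.5142) ≈ 0.34.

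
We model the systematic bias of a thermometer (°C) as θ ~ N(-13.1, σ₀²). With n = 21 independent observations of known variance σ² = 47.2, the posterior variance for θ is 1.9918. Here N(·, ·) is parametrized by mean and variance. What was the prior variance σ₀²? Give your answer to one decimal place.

σ₀² = 17.5

Posterior precision equals prior precision plus data precision: 1/σ_n² = 1/σ₀² + n/σ².
So 1/σ₀² = 1/1.9918 − 21/47.2 = 0.502058 − 0.444915 = 0.057143.
Hence σ₀² = 1/0.057143 ≈ 17.5.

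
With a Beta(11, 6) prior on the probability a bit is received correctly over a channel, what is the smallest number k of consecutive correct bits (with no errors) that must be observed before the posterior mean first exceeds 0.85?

After k correct bits and 0 errors the posterior is Beta(11+k, 6), with mean (11+k)/(11+6+k).
Set (11+k)/(17+k) > 0.85 and solve: k > (0.85·17 − 11)/(1 − 0.85) = 23.000.
The smallest integer exceeding 23.000 is 24, and checking k=24: (35)/(41) = 0.8537 > 0.85.

k = 24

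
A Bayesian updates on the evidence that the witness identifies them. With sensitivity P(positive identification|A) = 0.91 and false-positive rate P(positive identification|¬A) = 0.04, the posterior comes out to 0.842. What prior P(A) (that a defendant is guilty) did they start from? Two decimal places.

Bayes' rule in odds form gives O(A|E) = O(A)·[P(E|A)/P(E|¬A)], hence O(A) = O(A|E)/LR.
Posterior odds = 0.842/(1−0.842) = 5.3291. LR = 0.91/0.04 = 22.7500.
Prior odds = 5.3291/22.7500 = 0.2342, so P(A) = 0.2342/(1+0.2342) ≈ 0.19.

P(A) = 0.19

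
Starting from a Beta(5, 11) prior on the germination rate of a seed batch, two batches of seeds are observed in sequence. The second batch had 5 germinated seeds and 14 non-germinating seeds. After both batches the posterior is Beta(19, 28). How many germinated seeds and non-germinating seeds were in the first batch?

Because Beta–binomial updating is additive in the counts, the combined data contributed (α_post−α_prior, β_post−β_prior) successes and failures.
Total across both batches: 19−5=14 germinated seeds, 28−11=17 non-germinating seeds.
Subtract the second batch: 14−5=9 germinated seeds and 17−14=3 non-germinating seeds.

9 germinated seeds and 3 non-germinating seeds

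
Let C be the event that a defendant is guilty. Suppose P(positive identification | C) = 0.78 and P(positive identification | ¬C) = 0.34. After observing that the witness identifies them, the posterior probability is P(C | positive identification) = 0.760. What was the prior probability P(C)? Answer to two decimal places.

In odds form, posterior odds = prior odds × likelihood ratio, so prior odds = posterior odds ÷ LR.
Posterior odds = 0.760/(1−0.760) = 3.1667. LR = 0.78/0.34 = 2.2941.
Prior odds = 3.1667/2.2941 = 1.3804, so P(C) = 1.3804/(1+1.3804) ≈ 0.58.

P(C) = 0.58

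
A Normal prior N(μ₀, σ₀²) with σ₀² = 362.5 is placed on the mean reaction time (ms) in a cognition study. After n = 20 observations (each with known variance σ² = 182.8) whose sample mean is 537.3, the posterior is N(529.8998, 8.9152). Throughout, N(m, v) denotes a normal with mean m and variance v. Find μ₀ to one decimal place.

With known observation variance, the Normal–Normal posterior has precision τ_n = τ₀ + n/σ² and mean μ_n = (τ₀μ₀ + (n/σ²)x̄)/τ_n.
Here τ₀ = 1/362.5 = 0.002759 and τ_data = 20/182.8 = 0.109409, so τ_n = 0.112168.
Rearranging for μ₀: μ₀ = (μ_n·τ_n − τ_data·x̄)/τ₀ = (529.8998·0.112168 − 0.109409·537.3) / 0.002759 = 0.652345/0.002759 ≈ 236.4.

μ₀ = 236.4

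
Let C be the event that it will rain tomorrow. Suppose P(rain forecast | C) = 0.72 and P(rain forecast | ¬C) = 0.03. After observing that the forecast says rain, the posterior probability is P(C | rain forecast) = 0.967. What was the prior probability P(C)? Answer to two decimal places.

P(C) = 0.55

In odds form, posterior odds = prior odds × likelihood ratio, so prior odds = posterior odds ÷ LR.
Posterior odds = 0.967/(1−0.967) = 29.3030. LR = 0.72/0.03 = 24.0000.
Prior odds = 29.3030/24.0000 = 1.2210, so P(C) = 1.2210/(1+1.2210) ≈ 0.55.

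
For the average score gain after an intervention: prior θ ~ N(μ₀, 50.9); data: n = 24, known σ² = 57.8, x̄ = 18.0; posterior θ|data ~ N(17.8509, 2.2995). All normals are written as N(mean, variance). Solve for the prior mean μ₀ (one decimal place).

The posterior mean is a precision-weighted average: μ_n = (τ₀μ₀ + τ_data·x̄)/(τ₀+τ_data), with τ₀=1/σ₀² and τ_data=n/σ².
Here τ₀ = 1/50.9 = 0.019646 and τ_data = 24/57.8 = 0.415225, so τ_n = 0.434871.
Rearranging for μ₀: μ₀ = (μ_n·τ_n − τ_data·x̄)/τ₀ = (17.8509·0.434871 − 0.415225·18.0) / 0.019646 = 0.288789/0.019646 ≈ 14.7.

μ₀ = 14.7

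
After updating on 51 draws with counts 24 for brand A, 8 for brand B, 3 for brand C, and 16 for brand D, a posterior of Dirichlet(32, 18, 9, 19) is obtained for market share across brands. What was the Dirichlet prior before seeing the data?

For a Dirichlet(α) prior with multinomial counts c, the posterior is Dirichlet(α + c) componentwise.
Subtract each count from the matching posterior parameter: 32−24=8, 18−8=10, 9−3=6, 19−16=3.

Dirichlet(8, 10, 6, 3)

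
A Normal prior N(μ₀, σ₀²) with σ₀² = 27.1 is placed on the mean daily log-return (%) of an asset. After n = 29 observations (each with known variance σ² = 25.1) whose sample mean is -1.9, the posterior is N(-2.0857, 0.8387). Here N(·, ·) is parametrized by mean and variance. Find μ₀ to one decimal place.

The posterior mean is a precision-weighted average: μ_n = (τ₀μ₀ + τ_data·x̄)/(τ₀+τ_data), with τ₀=1/σ₀² and τ_data=n/σ².
Here τ₀ = 1/27.1 = 0.036900 and τ_data = 29/25.1 = 1.155378, so τ_n = 1.192278.
Rearranging for μ₀: μ₀ = (μ_n·τ_n − τ_data·x̄)/τ₀ = (-2.0857·1.192278 − 1.155378·-1.9) / 0.036900 = -0.291516/0.036900 ≈ -7.9.

μ₀ = -7.9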